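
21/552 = 7/184 = 0.04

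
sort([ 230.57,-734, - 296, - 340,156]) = [  -  734, - 340 , - 296,  156,230.57 ]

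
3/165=1/55 = 0.02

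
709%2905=709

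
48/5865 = 16/1955 = 0.01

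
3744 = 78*48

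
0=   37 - 37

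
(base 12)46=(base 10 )54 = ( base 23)28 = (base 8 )66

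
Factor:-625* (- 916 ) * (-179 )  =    -  2^2*5^4*179^1*229^1 =- 102477500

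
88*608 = 53504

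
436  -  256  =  180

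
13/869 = 13/869 = 0.01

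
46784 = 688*68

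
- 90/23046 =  - 1+ 3826/3841=- 0.00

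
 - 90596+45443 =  - 45153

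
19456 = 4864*4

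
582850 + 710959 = 1293809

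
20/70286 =10/35143 = 0.00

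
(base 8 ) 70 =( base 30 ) 1q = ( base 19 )2I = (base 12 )48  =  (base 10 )56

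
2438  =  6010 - 3572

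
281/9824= 281/9824 =0.03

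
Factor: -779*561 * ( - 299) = 3^1*11^1*13^1*17^1*19^1*23^1*  41^1 =130668681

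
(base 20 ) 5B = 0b1101111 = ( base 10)111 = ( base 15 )76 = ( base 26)47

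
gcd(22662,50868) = 18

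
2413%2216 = 197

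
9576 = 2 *4788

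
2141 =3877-1736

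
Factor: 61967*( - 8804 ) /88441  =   - 2^2*31^1*59^( - 1 ) * 71^1*1499^( - 1)* 61967^1 = - 545557468/88441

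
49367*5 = 246835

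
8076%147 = 138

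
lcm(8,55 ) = 440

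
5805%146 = 111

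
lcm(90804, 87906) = 8263164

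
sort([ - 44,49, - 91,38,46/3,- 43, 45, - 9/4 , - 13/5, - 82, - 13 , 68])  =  [-91,-82,  -  44, - 43,-13, - 13/5, - 9/4, 46/3,38, 45, 49,68]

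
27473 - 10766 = 16707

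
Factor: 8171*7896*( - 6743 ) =  -  435046330488=- 2^3*3^1*7^1*11^1*47^1*613^1*8171^1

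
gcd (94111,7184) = 1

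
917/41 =22 + 15/41 = 22.37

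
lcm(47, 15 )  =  705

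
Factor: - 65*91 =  - 5^1* 7^1*13^2=- 5915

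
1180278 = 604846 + 575432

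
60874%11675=2499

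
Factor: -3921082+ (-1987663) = -5908745= -5^1*181^1*6529^1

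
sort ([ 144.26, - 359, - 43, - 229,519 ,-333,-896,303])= [ - 896, - 359, - 333, - 229, - 43,144.26,  303,519] 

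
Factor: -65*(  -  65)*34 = 2^1*5^2 *13^2*17^1 = 143650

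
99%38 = 23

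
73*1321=96433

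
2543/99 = 25 + 68/99  =  25.69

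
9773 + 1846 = 11619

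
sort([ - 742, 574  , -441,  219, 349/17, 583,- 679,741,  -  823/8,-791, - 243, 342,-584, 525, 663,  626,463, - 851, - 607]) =[ - 851, - 791, - 742,  -  679  ,  -  607, - 584,  -  441, - 243,-823/8 , 349/17,  219,342,463, 525,  574,  583, 626,  663, 741]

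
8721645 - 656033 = 8065612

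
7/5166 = 1/738 = 0.00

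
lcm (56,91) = 728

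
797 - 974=- 177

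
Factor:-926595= - 3^2*5^1*59^1*349^1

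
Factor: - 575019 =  - 3^4 *31^1*229^1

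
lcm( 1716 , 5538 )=121836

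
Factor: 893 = 19^1*47^1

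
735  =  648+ 87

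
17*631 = 10727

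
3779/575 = 3779/575 = 6.57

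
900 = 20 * 45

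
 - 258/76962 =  - 43/12827= - 0.00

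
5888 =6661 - 773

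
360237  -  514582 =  - 154345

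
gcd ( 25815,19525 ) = 5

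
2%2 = 0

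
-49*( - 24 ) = 1176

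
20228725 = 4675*4327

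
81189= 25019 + 56170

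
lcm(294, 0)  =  0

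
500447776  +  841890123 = 1342337899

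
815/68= 815/68  =  11.99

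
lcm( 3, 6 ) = 6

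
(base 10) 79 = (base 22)3D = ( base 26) 31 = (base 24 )37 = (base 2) 1001111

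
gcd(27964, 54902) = 2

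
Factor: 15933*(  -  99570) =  - 2^1* 3^2*5^1 * 47^1 * 113^1*3319^1=- 1586448810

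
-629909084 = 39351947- 669261031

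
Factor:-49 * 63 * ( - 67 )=206829 = 3^2*  7^3*67^1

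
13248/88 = 150 + 6/11 = 150.55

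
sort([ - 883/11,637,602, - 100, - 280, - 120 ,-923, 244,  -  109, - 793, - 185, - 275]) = [ - 923,-793, - 280, - 275,- 185, - 120, -109, - 100,-883/11, 244,602,637]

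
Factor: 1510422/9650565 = 2^1*3^(-1)*5^ ( - 1)*214457^(-1)*251737^1 = 503474/3216855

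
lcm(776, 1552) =1552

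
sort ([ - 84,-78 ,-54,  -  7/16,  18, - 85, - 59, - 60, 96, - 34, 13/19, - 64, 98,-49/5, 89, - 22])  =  [  -  85, - 84, - 78, - 64, - 60, - 59, - 54,-34,  -  22, - 49/5,-7/16, 13/19, 18, 89, 96,98] 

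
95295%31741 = 72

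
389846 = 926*421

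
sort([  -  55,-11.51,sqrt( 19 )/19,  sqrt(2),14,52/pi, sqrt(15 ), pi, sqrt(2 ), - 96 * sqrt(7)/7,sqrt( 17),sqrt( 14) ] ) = [ - 55 ,-96*sqrt(7)/7,-11.51, sqrt(19 ) /19,  sqrt( 2)  ,  sqrt(2),pi,sqrt( 14),sqrt( 15), sqrt(17 ),14, 52/pi ] 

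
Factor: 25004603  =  13^1*17^1*113143^1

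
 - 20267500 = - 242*83750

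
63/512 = 63/512= 0.12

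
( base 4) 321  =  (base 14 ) 41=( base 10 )57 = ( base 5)212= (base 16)39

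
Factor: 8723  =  11^1* 13^1* 61^1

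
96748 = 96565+183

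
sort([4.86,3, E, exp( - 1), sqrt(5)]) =[exp( - 1 ), sqrt(5 ) , E,3, 4.86]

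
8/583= 8/583 =0.01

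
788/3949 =788/3949 = 0.20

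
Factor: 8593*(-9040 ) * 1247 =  - 96867857840 = - 2^4*5^1*13^1*  29^1*43^1* 113^1*661^1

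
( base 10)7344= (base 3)101002000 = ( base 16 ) 1CB0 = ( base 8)16260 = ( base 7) 30261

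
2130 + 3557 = 5687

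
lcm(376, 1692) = 3384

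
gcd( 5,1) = 1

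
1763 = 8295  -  6532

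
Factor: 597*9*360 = 1934280 = 2^3*3^5 *5^1*199^1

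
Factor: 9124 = 2^2  *  2281^1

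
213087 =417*511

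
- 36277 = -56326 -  - 20049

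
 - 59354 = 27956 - 87310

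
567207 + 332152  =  899359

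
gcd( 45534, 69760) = 2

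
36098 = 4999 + 31099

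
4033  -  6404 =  - 2371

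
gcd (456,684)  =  228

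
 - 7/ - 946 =7/946 = 0.01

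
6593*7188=47390484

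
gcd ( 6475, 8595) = 5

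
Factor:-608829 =-3^1*13^1*67^1*233^1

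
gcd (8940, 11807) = 1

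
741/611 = 57/47 = 1.21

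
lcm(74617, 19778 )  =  1641574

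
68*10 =680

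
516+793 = 1309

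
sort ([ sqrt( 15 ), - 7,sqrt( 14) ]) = [ - 7,sqrt(14), sqrt ( 15 ) ]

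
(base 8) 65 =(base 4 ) 311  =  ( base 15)38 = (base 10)53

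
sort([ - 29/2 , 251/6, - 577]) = [ -577, - 29/2, 251/6 ] 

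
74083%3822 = 1465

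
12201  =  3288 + 8913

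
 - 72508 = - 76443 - -3935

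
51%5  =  1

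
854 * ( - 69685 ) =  - 59510990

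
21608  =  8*2701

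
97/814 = 97/814= 0.12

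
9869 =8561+1308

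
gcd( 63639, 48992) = 1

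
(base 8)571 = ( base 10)377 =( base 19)10G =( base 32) bp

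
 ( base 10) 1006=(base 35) SQ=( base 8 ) 1756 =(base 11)835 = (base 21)25j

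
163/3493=163/3493 = 0.05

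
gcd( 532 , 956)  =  4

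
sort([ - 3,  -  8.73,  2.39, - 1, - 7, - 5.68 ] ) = [ - 8.73,  -  7, - 5.68, - 3,-1, 2.39]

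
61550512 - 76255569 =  - 14705057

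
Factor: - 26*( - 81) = 2106 = 2^1*3^4*13^1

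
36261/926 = 36261/926  =  39.16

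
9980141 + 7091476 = 17071617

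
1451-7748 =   -  6297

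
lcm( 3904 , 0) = 0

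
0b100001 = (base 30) 13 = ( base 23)1a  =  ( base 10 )33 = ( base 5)113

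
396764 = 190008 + 206756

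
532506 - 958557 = -426051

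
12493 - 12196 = 297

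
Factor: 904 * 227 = 205208 =2^3*113^1* 227^1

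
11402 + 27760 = 39162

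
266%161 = 105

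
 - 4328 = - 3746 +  - 582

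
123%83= 40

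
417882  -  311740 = 106142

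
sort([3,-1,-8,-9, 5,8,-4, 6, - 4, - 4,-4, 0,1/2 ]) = [ - 9, - 8, - 4,  -  4, - 4  , - 4, - 1,0,  1/2,3,5,6,8] 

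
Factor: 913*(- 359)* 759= - 248775153= - 3^1 * 11^2*23^1*83^1*359^1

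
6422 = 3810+2612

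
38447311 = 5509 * 6979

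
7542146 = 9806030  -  2263884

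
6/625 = 6/625 = 0.01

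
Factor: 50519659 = 50519659^1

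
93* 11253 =1046529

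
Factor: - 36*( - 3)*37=3996 = 2^2 * 3^3*37^1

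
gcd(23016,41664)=168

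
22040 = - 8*( - 2755 )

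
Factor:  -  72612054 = - 2^1 *3^2*67^1*60209^1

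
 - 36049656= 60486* ( - 596 )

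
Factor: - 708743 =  - 7^1 * 103^1*983^1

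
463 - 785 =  - 322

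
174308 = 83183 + 91125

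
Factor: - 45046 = -2^1*101^1*223^1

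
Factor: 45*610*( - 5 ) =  - 137250  =  - 2^1*3^2*5^3*61^1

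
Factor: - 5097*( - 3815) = 19445055 = 3^1*5^1 * 7^1 * 109^1* 1699^1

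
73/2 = 73/2= 36.50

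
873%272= 57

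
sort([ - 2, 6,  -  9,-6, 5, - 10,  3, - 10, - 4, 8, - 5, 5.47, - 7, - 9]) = [ - 10 , - 10, - 9, - 9,  -  7, - 6, - 5, - 4, - 2, 3,5,  5.47, 6,8]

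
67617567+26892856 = 94510423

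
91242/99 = 10138/11 = 921.64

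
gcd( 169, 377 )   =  13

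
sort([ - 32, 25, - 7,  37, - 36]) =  [-36, - 32, - 7, 25, 37 ] 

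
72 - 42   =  30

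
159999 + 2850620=3010619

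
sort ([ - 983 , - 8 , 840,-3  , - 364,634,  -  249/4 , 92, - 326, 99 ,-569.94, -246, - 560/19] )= [-983,-569.94,-364, - 326,-246, - 249/4,-560/19,-8, - 3,92, 99, 634, 840 ] 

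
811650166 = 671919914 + 139730252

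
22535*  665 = 14985775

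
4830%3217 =1613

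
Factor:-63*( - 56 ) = 3528 = 2^3*3^2*7^2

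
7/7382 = 7/7382 =0.00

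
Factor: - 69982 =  - 2^1*11^1 * 3181^1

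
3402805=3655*931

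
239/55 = 239/55= 4.35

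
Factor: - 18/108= - 2^(-1)*3^ ( - 1) = -1/6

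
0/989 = 0 = 0.00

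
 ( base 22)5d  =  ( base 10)123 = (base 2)1111011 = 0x7B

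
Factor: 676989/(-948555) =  - 703/985= - 5^( - 1 )*19^1 * 37^1*197^( - 1)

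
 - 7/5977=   -  1 + 5970/5977 = -0.00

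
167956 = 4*41989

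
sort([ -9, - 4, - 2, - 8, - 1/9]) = [- 9, - 8, - 4, - 2, - 1/9 ]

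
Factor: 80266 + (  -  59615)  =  20651 = 107^1*193^1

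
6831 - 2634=4197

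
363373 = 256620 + 106753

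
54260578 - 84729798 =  - 30469220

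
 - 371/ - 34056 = 371/34056 = 0.01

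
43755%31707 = 12048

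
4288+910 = 5198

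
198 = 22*9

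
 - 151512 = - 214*708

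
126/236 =63/118=0.53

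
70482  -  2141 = 68341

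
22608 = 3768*6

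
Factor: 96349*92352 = 8898022848 = 2^6*3^1*11^1*13^1*19^1*37^1*461^1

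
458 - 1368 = - 910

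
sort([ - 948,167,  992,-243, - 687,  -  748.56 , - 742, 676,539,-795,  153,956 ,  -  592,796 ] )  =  [ - 948,-795, - 748.56, -742, -687, - 592, - 243,153,167, 539,676,796, 956, 992]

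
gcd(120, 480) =120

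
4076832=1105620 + 2971212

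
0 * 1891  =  0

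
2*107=214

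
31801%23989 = 7812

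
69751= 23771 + 45980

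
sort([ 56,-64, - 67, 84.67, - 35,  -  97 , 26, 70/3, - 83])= [ - 97, - 83, - 67,-64, - 35,70/3, 26, 56,  84.67 ] 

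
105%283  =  105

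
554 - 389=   165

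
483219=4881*99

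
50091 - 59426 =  - 9335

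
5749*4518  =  25973982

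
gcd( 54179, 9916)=1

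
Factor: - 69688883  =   - 11^1*797^1*7949^1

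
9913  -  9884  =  29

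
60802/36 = 30401/18  =  1688.94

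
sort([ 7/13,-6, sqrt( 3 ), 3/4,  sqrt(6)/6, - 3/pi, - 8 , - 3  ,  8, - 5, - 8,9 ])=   [ - 8, - 8,  -  6, - 5, - 3, - 3/pi, sqrt(6 )/6,7/13, 3/4,  sqrt ( 3), 8, 9]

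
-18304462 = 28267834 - 46572296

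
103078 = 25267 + 77811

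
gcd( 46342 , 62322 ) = 1598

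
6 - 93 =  - 87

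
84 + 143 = 227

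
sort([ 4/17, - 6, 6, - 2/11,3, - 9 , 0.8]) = [ - 9, - 6, - 2/11, 4/17, 0.8,3, 6 ]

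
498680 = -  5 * (-99736)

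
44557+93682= 138239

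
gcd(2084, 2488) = 4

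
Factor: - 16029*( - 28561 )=3^2*13^5 * 137^1 = 457804269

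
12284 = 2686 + 9598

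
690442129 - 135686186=554755943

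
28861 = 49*589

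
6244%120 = 4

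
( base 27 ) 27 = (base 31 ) 1U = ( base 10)61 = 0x3d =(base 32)1t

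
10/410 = 1/41 = 0.02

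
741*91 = 67431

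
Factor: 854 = 2^1*7^1*61^1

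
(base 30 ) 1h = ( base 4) 233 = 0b101111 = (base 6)115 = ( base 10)47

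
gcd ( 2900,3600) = 100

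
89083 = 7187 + 81896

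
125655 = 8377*15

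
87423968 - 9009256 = 78414712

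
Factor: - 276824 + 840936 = 2^4 * 35257^1  =  564112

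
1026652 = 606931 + 419721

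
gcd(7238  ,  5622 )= 2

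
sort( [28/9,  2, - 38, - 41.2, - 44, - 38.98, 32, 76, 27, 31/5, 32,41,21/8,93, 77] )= [ -44,  -  41.2, - 38.98, - 38, 2,21/8,28/9, 31/5, 27, 32,32, 41, 76, 77, 93]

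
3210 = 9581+- 6371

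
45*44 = 1980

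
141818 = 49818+92000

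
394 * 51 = 20094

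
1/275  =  1/275 = 0.00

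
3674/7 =524 + 6/7 = 524.86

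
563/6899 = 563/6899  =  0.08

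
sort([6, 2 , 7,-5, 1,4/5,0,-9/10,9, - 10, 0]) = [  -  10, - 5, - 9/10,0,  0,  4/5,1,2,6,7,9]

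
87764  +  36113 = 123877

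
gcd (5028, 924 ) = 12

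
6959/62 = 112 + 15/62 = 112.24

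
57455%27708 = 2039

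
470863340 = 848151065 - 377287725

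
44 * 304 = 13376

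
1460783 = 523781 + 937002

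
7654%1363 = 839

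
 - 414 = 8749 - 9163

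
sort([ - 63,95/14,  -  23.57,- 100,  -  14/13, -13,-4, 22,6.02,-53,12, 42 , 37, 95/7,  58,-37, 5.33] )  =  [-100, - 63,  -  53, - 37,-23.57, - 13 ,-4,-14/13, 5.33,  6.02,95/14, 12,95/7,22,37,  42, 58 ]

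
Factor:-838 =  - 2^1*419^1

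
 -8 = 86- 94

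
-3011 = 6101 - 9112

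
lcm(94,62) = 2914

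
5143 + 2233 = 7376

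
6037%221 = 70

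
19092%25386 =19092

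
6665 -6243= 422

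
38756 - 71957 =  - 33201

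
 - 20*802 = -16040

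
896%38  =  22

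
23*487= 11201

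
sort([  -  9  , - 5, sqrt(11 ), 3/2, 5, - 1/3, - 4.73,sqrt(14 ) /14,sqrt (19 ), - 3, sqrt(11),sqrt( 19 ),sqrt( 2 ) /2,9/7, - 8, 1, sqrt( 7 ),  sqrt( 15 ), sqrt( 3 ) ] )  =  [-9,-8, - 5, - 4.73, - 3, - 1/3,sqrt( 14 )/14, sqrt (2 ) /2, 1, 9/7, 3/2, sqrt(3 ), sqrt( 7),sqrt ( 11), sqrt( 11 ), sqrt(15),sqrt ( 19), sqrt( 19),  5]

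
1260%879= 381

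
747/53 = 747/53 =14.09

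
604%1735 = 604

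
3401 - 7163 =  - 3762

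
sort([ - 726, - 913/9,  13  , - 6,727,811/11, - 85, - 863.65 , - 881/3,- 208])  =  [ - 863.65 ,- 726, - 881/3, - 208, - 913/9,-85, - 6,  13, 811/11, 727]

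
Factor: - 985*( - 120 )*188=22221600 = 2^5 * 3^1*5^2*47^1*197^1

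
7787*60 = 467220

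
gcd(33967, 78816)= 1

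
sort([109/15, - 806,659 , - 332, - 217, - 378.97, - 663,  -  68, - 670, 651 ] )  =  [ - 806, - 670, - 663,-378.97,-332,  -  217 , - 68, 109/15, 651,659 ]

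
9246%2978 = 312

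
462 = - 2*( - 231)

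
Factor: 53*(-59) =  - 53^1*59^1=-3127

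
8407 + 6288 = 14695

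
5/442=5/442 = 0.01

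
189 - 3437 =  - 3248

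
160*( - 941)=-150560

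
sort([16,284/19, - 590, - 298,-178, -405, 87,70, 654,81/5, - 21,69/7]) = [ - 590,  -  405, - 298, - 178, - 21,69/7,284/19,16, 81/5,70,87,654] 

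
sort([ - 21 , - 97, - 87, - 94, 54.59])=[  -  97,-94 , - 87, - 21, 54.59]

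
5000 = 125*40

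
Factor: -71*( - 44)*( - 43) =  - 134332 = - 2^2*11^1*43^1*71^1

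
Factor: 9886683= 3^1*3295561^1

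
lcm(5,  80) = 80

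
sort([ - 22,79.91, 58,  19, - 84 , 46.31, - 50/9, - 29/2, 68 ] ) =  [ -84, - 22, -29/2, - 50/9,19,46.31, 58,  68 , 79.91]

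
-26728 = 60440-87168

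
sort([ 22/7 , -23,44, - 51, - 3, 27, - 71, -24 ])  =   [ - 71,  -  51, - 24 , - 23, - 3,22/7,27, 44]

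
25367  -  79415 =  - 54048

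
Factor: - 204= -2^2 * 3^1  *17^1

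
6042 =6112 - 70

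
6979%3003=973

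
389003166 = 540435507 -151432341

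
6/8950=3/4475= 0.00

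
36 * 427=15372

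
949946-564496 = 385450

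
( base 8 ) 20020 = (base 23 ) fbk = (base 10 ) 8208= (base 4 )2000100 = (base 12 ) 4900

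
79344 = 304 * 261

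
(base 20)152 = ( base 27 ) IG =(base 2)111110110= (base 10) 502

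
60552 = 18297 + 42255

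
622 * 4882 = 3036604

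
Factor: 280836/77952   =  2^( -5) * 3^1 * 7^(-1) * 269^1 = 807/224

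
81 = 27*3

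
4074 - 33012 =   -  28938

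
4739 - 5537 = -798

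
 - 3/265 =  - 1 + 262/265=- 0.01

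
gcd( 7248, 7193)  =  1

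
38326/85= 450 + 76/85  =  450.89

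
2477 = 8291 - 5814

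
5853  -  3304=2549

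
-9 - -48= 39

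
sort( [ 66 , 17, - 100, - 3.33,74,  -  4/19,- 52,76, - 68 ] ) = [ - 100, -68, - 52, - 3.33, - 4/19 , 17, 66, 74,76]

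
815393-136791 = 678602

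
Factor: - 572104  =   - 2^3*13^1*5501^1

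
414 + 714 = 1128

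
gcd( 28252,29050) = 14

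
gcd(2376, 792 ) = 792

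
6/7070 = 3/3535 = 0.00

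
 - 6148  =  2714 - 8862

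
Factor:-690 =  - 2^1 * 3^1*5^1 * 23^1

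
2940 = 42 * 70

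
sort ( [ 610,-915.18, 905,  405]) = [  -  915.18,405,610 , 905] 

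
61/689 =61/689 = 0.09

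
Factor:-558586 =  - 2^1*7^1 * 17^1*2347^1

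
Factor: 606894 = 2^1* 3^1 * 101149^1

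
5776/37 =5776/37 = 156.11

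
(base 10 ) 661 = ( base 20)1D1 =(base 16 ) 295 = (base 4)22111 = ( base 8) 1225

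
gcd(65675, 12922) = 71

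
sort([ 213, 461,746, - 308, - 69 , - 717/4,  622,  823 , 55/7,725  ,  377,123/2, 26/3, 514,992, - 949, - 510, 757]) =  [-949, - 510, - 308, - 717/4,-69, 55/7, 26/3, 123/2, 213,377,461, 514, 622, 725, 746, 757, 823,992]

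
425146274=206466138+218680136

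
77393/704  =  77393/704 = 109.93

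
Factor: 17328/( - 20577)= - 16/19=- 2^4*19^( - 1) 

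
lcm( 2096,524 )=2096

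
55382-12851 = 42531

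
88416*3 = 265248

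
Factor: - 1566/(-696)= 2^( - 2)*3^2 =9/4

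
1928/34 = 964/17 = 56.71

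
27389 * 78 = 2136342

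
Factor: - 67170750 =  - 2^1*3^1*5^3 * 89561^1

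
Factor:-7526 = -2^1 * 53^1 * 71^1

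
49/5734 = 49/5734 = 0.01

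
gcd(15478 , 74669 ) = 1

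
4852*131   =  635612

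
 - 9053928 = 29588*( - 306 )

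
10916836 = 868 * 12577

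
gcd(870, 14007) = 87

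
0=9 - 9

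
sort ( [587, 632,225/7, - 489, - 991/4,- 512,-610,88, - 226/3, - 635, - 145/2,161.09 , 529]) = [ - 635, - 610, - 512,-489, - 991/4, - 226/3,-145/2,225/7,88,161.09,529, 587, 632]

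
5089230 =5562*915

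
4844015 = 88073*55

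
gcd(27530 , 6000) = 10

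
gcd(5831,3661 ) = 7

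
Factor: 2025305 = 5^1*19^1*21319^1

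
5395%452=423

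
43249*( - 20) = - 864980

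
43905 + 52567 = 96472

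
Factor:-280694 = -2^1*293^1 * 479^1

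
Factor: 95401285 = 5^1  *7^2*439^1*887^1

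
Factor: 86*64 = 2^7 * 43^1= 5504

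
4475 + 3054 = 7529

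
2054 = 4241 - 2187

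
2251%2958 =2251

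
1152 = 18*64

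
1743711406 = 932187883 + 811523523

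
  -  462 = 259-721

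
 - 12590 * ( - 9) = 113310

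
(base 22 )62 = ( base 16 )86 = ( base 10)134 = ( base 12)b2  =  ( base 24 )5E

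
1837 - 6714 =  - 4877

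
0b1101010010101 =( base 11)5127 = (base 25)AM5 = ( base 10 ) 6805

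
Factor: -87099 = -3^1 * 29033^1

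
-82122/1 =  - 82122 = - 82122.00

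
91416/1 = 91416=91416.00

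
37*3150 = 116550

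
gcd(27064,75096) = 8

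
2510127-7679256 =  - 5169129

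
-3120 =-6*520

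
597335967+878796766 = 1476132733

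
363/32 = 11 + 11/32 = 11.34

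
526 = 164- - 362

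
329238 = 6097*54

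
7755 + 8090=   15845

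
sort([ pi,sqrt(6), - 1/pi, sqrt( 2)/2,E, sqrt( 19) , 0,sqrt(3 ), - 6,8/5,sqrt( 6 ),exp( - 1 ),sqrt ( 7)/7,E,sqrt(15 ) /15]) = [-6,  -  1/pi, 0,sqrt(15 ) /15,  exp( - 1), sqrt( 7) /7,sqrt(2)/2,8/5,sqrt(3),sqrt(6 ), sqrt(6 ) , E,E,pi,sqrt(19 )]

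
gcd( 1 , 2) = 1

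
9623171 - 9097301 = 525870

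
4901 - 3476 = 1425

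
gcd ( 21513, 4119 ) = 3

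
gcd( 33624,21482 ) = 934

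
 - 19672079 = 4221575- 23893654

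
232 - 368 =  - 136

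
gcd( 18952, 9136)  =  8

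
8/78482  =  4/39241 = 0.00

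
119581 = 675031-555450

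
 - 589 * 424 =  - 249736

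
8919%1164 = 771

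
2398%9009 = 2398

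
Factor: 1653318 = 2^1*3^3*17^1*1801^1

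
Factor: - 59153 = - 149^1*397^1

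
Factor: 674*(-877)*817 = -2^1*19^1*43^1 * 337^1 * 877^1 = -482927066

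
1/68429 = 1/68429 = 0.00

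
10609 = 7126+3483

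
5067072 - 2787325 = 2279747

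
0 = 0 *8409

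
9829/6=9829/6=1638.17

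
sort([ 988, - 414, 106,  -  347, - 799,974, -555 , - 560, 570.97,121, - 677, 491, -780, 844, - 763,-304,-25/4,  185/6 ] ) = [ - 799,- 780 , - 763,-677, - 560, - 555, - 414,-347,-304,-25/4 , 185/6,106, 121,491,570.97, 844, 974,988] 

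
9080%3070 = 2940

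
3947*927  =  3658869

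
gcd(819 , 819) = 819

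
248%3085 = 248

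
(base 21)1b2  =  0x2A2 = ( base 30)ME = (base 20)1de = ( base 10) 674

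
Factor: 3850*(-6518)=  - 2^2*5^2*7^1*11^1 * 3259^1 = - 25094300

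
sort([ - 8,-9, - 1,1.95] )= [ - 9,-8, - 1,1.95] 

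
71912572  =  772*93151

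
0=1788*0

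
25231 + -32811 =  - 7580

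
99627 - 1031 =98596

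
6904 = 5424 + 1480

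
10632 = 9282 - -1350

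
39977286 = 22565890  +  17411396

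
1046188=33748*31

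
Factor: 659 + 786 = 5^1 *17^2 = 1445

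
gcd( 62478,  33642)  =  4806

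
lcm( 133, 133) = 133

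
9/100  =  9/100 = 0.09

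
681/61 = 11 + 10/61 = 11.16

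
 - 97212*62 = -6027144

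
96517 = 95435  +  1082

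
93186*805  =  75014730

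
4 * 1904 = 7616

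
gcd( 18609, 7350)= 3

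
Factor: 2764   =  2^2*691^1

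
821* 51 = 41871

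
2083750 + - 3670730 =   -  1586980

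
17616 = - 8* ( - 2202) 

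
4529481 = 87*52063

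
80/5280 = 1/66 = 0.02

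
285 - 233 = 52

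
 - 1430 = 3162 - 4592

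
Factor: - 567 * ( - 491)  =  278397 = 3^4*7^1*491^1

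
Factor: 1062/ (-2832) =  - 3/8  =  - 2^( - 3) * 3^1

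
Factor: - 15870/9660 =- 23/14 =-2^( - 1) * 7^ ( - 1)*23^1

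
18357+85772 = 104129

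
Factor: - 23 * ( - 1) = 23=23^1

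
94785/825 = 114 + 49/55 = 114.89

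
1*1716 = 1716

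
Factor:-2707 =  - 2707^1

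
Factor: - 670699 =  - 37^1*18127^1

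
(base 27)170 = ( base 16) 396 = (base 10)918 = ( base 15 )413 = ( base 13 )558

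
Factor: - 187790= -2^1*5^1 * 89^1*211^1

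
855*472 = 403560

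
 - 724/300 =-181/75 = - 2.41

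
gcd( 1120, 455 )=35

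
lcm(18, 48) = 144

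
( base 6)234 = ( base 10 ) 94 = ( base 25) 3J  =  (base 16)5e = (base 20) 4E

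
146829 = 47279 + 99550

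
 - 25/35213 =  - 1 + 35188/35213 = -  0.00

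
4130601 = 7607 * 543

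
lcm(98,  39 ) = 3822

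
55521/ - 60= - 926 + 13/20 = - 925.35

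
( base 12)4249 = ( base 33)6lu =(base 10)7257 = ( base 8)16131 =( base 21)G9C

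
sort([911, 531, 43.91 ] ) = [43.91,531,911 ]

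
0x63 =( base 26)3L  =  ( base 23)47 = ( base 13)78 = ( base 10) 99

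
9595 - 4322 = 5273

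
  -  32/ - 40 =4/5= 0.80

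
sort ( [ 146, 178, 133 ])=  [ 133,146,178 ]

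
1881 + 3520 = 5401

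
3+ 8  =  11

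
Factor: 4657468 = 2^2*1164367^1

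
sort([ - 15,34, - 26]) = [ - 26, - 15, 34]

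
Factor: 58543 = 58543^1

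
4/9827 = 4/9827 = 0.00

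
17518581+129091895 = 146610476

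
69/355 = 69/355 =0.19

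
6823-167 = 6656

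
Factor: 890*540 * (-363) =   -  174457800 = -2^3*3^4 * 5^2 *11^2*89^1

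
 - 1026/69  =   - 15 + 3/23= - 14.87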